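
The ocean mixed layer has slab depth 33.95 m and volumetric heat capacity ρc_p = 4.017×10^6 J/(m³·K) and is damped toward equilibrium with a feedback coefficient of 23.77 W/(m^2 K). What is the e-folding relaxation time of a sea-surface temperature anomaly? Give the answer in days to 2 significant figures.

66 days

Areal heat capacity C = ρc_p × D = 4.017×10^6 × 33.95 = 1.36×10^8 J m⁻² K⁻¹.
Relaxation time τ = C / λ = 1.36×10^8 / 23.77 = 5.74×10^6 s.
In days: 5.74×10^6 s / (86400 s/day) = 66.4 days.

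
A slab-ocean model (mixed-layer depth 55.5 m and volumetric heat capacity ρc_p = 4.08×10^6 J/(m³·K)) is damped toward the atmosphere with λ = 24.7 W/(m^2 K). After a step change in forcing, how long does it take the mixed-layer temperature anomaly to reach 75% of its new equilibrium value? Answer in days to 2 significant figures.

150 days

Areal heat capacity C = ρc_p × D = 4.08×10^6 × 55.5 = 2.26×10^8 J m⁻² K⁻¹.
τ = C / λ = 2.26×10^8 / 24.7 = 9.17×10^6 s.
Fraction reached: 1 − e^(−t/τ) = 0.75 ⇒ t = −τ ln(1 − 0.75) = τ × 1.39.
t = 1.27×10^7 s = 147 days.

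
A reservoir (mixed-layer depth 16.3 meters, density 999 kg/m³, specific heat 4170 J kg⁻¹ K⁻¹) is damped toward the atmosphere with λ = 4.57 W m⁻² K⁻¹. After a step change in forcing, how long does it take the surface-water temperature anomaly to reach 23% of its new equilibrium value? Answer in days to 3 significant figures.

Areal heat capacity C = ρ c_p D = 999 × 4170 × 16.3 = 6.79×10^7 J m⁻² K⁻¹.
τ = C / λ = 6.79×10^7 / 4.57 = 1.49×10^7 s.
Fraction reached: 1 − e^(−t/τ) = 0.23 ⇒ t = −τ ln(1 − 0.23) = τ × 0.261.
t = 3.88×10^6 s = 44.9 days.

44.9 days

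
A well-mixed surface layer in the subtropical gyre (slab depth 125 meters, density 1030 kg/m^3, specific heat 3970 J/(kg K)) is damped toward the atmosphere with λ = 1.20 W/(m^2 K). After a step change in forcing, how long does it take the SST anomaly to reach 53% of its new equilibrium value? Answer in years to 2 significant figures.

10 years

Areal heat capacity C = ρ c_p D = 1030 × 3970 × 125 = 5.11×10^8 J/(m²·K).
τ = C / λ = 5.11×10^8 / 1.20 = 4.26×10^8 s.
Fraction reached: 1 − e^(−t/τ) = 0.53 ⇒ t = −τ ln(1 − 0.53) = τ × 0.755.
t = 3.22×10^8 s = 10.2 years.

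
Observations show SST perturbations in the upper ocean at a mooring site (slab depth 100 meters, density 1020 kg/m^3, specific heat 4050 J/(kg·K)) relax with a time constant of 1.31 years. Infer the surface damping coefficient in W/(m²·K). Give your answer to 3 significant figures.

Areal heat capacity C = ρ c_p D = 1020 × 4050 × 100 = 4.13×10^8 J/(m^2 K).
τ = 1.31 years = 4.13×10^7 s.
λ = C / τ = 4.13×10^8 / 4.13×10^7 = 9.99 W/(m²·K).

9.99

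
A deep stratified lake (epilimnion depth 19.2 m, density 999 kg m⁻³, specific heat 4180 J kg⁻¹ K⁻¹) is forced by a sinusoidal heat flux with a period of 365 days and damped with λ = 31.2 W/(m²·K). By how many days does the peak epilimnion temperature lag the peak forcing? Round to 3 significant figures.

27.5 days

Areal heat capacity C = ρ c_p D = 999 × 4180 × 19.2 = 8.02×10^7 J/(m²·K).
ω = 2π / 3.15×10^7 s = 1.99×10^-7 s⁻¹.
Phase lag φ = arctan(Cω/λ) = arctan(16.0/31.2) = 0.473 rad.
Time lag = φ / ω = 0.473 / 1.99×10^-7 = 2.38×10^6 s = 27.5 days.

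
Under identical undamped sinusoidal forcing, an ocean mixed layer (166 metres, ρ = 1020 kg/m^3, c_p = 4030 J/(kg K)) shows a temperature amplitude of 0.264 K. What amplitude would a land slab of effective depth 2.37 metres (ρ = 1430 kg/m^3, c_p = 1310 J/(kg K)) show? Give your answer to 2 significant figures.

41 K

C_ocean = 6.82×10^8 J/(m²·K); C_land = 4.44×10^6 J/(m²·K).
A ∝ 1/C ⇒ A_land = A_ocean × C_ocean/C_land = 0.264 × 154 = 40.6 K.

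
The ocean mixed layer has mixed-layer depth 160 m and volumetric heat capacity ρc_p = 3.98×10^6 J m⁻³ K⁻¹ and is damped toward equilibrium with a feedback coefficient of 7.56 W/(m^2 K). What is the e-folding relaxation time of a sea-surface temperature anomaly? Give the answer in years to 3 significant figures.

2.67 years

Areal heat capacity C = ρc_p × D = 3.98×10^6 × 160 = 6.37×10^8 J/(m^2 K).
Relaxation time τ = C / λ = 6.37×10^8 / 7.56 = 8.42×10^7 s.
In years: 8.42×10^7 s / (3.156×10^7 s/year) = 2.67 years.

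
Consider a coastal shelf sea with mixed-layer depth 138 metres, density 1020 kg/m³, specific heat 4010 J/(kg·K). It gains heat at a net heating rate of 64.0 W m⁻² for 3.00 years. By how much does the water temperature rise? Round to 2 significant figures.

11 K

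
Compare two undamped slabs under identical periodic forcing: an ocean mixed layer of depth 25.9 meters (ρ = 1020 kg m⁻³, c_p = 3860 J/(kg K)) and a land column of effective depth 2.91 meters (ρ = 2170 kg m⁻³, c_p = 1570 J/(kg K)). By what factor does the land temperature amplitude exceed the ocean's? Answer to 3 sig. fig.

10.3

C_ocean = 1020 × 3860 × 25.9 = 1.02×10^8 J/(m²·K).
C_land = 2170 × 1570 × 2.91 = 9.91×10^6 J/(m²·K).
Undamped amplitude ∝ 1/C, so A_land/A_ocean = C_ocean/C_land = 10.3.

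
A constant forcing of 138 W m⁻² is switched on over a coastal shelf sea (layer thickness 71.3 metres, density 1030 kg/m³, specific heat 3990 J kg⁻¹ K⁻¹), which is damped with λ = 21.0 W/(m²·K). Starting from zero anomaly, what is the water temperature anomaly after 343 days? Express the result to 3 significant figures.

Areal heat capacity C = ρ c_p D = 1030 × 3990 × 71.3 = 2.93×10^8 J/(m^2 K).
τ = C / λ = 2.93×10^8 / 21.0 = 1.40×10^7 s.
Equilibrium anomaly ΔT_eq = F / λ = 138 / 21.0 = 6.57 K.
t = 343 days = 2.96×10^7 s, so t/τ = 2.12.
ΔT(t) = ΔT_eq (1 − e^(−t/τ)) = 6.57 × (1 − e^−2.12) = 5.79 K.

5.79 K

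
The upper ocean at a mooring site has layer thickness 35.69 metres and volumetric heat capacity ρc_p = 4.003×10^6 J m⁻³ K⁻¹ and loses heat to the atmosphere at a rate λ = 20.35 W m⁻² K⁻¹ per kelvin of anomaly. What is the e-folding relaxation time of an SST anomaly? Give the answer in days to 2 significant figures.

81 days

Areal heat capacity C = ρc_p × D = 4.003×10^6 × 35.69 = 1.43×10^8 J/(m^2 K).
Relaxation time τ = C / λ = 1.43×10^8 / 20.35 = 7.02×10^6 s.
In days: 7.02×10^6 s / (86400 s/day) = 81.3 days.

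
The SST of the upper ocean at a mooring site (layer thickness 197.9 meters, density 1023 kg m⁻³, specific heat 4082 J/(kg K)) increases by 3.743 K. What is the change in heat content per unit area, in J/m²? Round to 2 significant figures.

Areal heat capacity C = ρ c_p D = 1023 × 4082 × 197.9 = 8.26×10^8 J m⁻² K⁻¹.
ΔQ = C ΔT = 8.26×10^8 × 3.743 = 3.09×10^9 J/m².

3.1×10^9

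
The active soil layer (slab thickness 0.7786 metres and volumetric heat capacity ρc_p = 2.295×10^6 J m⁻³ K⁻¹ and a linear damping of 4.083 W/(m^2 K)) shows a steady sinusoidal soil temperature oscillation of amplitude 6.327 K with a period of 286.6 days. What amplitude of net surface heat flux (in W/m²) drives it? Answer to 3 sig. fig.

Areal heat capacity C = ρc_p × D = 2.295×10^6 × 0.7786 = 1.79×10^6 J/(m^2 K).
ω = 2π / 2.48×10^7 s = 2.54×10^-7 s⁻¹.
√((Cω)² + λ²) = √((0.453)² + 4.083²) = 4.11 W/(m²·K).
F₀ = A × √((Cω)²+λ²) = 6.327 × 4.11 = 26.0 W/m².

26.0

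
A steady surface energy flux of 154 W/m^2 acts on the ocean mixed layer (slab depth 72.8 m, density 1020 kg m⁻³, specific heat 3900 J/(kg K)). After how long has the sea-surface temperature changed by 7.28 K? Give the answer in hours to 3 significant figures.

3800 hours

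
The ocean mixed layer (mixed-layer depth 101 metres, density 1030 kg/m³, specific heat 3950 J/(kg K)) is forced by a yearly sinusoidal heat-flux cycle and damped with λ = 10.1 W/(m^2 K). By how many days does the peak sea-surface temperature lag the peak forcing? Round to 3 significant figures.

Areal heat capacity C = ρ c_p D = 1030 × 3950 × 101 = 4.11×10^8 J/(m^2 K).
ω = 2π / 3.15×10^7 s = 1.99×10^-7 s⁻¹.
Phase lag φ = arctan(Cω/λ) = arctan(81.9/10.1) = 1.45 rad.
Time lag = φ / ω = 1.45 / 1.99×10^-7 = 7.27×10^6 s = 84.1 days.

84.1 days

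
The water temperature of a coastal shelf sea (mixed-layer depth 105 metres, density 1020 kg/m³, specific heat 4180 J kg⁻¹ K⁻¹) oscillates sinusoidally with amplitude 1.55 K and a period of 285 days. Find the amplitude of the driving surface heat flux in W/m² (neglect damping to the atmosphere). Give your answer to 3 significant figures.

177

Areal heat capacity C = ρ c_p D = 1020 × 4180 × 105 = 4.48×10^8 J/(m^2 K).
ω = 2π / 2.46×10^7 s = 2.55×10^-7 s⁻¹.
Cω = 4.48×10^8 × 2.55×10^-7 = 114 W/(m²·K).
F₀ = A × Cω = 1.55 × 114 = 177 W/m².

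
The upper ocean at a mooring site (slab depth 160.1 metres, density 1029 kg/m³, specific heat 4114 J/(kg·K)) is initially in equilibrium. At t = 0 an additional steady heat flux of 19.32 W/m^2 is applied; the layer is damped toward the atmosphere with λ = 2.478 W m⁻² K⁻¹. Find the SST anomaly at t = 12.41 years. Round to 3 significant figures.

Areal heat capacity C = ρ c_p D = 1029 × 4114 × 160.1 = 6.78×10^8 J/(m^2 K).
τ = C / λ = 6.78×10^8 / 2.478 = 2.74×10^8 s.
Equilibrium anomaly ΔT_eq = F / λ = 19.32 / 2.478 = 7.80 K.
t = 12.41 years = 3.92×10^8 s, so t/τ = 1.43.
ΔT(t) = ΔT_eq (1 − e^(−t/τ)) = 7.80 × (1 − e^−1.43) = 5.93 K.

5.93 K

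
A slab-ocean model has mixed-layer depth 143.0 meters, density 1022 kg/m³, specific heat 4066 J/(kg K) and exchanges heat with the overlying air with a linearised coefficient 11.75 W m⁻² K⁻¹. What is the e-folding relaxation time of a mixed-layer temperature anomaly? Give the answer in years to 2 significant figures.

Areal heat capacity C = ρ c_p D = 1022 × 4066 × 143.0 = 5.94×10^8 J m⁻² K⁻¹.
Relaxation time τ = C / λ = 5.94×10^8 / 11.75 = 5.06×10^7 s.
In years: 5.06×10^7 s / (3.156×10^7 s/year) = 1.60 years.

1.6 years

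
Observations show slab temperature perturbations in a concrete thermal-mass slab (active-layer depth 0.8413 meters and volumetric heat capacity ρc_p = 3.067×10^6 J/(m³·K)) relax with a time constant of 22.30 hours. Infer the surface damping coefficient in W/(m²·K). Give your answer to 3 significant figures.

Areal heat capacity C = ρc_p × D = 3.067×10^6 × 0.8413 = 2.58×10^6 J/(m²·K).
τ = 22.30 hours = 80300 s.
λ = C / τ = 2.58×10^6 / 80300 = 32.1 W/(m²·K).

32.1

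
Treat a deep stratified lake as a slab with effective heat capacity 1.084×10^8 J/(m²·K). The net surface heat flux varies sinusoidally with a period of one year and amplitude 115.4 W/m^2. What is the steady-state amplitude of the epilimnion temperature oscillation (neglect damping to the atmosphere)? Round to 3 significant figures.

Areal heat capacity C = 1.084×10^8 J/(m²·K) (given).
Angular frequency ω = 2π / T = 2π / 3.15×10^7 s = 1.99×10^-7 s⁻¹.
Cω = 1.08×10^8 × 1.99×10^-7 = 21.6 W/(m²·K).
Amplitude A = F₀ / (Cω) = 115.4 / 21.6 = 5.34 K.

5.34 K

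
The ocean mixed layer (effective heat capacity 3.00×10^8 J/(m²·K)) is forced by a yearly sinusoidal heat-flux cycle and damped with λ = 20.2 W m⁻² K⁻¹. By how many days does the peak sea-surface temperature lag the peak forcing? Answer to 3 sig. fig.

72.3 days

Areal heat capacity C = 3.00×10^8 J/(m²·K) (given).
ω = 2π / 3.15×10^7 s = 1.99×10^-7 s⁻¹.
Phase lag φ = arctan(Cω/λ) = arctan(59.8/20.2) = 1.24 rad.
Time lag = φ / ω = 1.24 / 1.99×10^-7 = 6.25×10^6 s = 72.3 days.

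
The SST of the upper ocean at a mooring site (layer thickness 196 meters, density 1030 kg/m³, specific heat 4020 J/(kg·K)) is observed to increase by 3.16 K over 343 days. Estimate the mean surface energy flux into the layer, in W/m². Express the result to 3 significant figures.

86.5

Areal heat capacity C = ρ c_p D = 1030 × 4020 × 196 = 8.12×10^8 J/(m^2 K).
Required heat per unit area: Q = C ΔT = 8.12×10^8 × 3.16 = 2.56×10^9 J/m².
Flux F = Q / Δt = 2.56×10^9 / 2.96×10^7 s = 86.5 W/m².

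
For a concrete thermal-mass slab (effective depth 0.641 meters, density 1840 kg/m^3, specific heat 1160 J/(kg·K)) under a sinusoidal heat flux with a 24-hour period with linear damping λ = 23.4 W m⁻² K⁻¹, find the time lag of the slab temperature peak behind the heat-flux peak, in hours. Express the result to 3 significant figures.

Areal heat capacity C = ρ c_p D = 1840 × 1160 × 0.641 = 1.37×10^6 J m⁻² K⁻¹.
ω = 2π / 86400 s = 7.27×10^-5 s⁻¹.
Phase lag φ = arctan(Cω/λ) = arctan(99.5/23.4) = 1.34 rad.
Time lag = φ / ω = 1.34 / 7.27×10^-5 = 18400 s = 5.12 hours.

5.12 hours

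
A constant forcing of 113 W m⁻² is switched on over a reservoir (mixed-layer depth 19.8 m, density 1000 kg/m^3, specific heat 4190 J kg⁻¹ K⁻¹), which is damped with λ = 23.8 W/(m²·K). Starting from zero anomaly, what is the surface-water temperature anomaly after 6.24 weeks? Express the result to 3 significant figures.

3.14 K

Areal heat capacity C = ρ c_p D = 1000 × 4190 × 19.8 = 8.30×10^7 J m⁻² K⁻¹.
τ = C / λ = 8.30×10^7 / 23.8 = 3.49×10^6 s.
Equilibrium anomaly ΔT_eq = F / λ = 113 / 23.8 = 4.75 K.
t = 6.24 weeks = 3.77×10^6 s, so t/τ = 1.08.
ΔT(t) = ΔT_eq (1 − e^(−t/τ)) = 4.75 × (1 − e^−1.08) = 3.14 K.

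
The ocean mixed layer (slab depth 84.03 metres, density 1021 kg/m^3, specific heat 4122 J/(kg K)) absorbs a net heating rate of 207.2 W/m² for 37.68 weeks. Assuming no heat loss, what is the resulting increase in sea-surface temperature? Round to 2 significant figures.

Areal heat capacity C = ρ c_p D = 1021 × 4122 × 84.03 = 3.54×10^8 J/(m^2 K).
Net heat input Q = F Δt = 207.2 × (37.68 weeks × 6.048×10^5 s/week) = 4.72×10^9 J/m².
ΔT = Q / C = 4.72×10^9 / 3.54×10^8 = 13.4 K.

13 K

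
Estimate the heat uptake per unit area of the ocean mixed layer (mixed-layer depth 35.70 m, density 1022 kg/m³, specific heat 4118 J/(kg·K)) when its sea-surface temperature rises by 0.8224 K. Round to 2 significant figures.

1.2×10^8

Areal heat capacity C = ρ c_p D = 1022 × 4118 × 35.70 = 1.50×10^8 J/(m^2 K).
ΔQ = C ΔT = 1.50×10^8 × 0.8224 = 1.24×10^8 J/m².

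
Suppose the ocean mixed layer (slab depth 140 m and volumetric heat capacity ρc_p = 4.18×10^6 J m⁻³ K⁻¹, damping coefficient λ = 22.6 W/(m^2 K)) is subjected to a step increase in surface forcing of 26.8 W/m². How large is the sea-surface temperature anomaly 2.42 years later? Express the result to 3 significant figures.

1.12 K

Areal heat capacity C = ρc_p × D = 4.18×10^6 × 140 = 5.85×10^8 J/(m²·K).
τ = C / λ = 5.85×10^8 / 22.6 = 2.59×10^7 s.
Equilibrium anomaly ΔT_eq = F / λ = 26.8 / 22.6 = 1.19 K.
t = 2.42 years = 7.64×10^7 s, so t/τ = 2.95.
ΔT(t) = ΔT_eq (1 − e^(−t/τ)) = 1.19 × (1 − e^−2.95) = 1.12 K.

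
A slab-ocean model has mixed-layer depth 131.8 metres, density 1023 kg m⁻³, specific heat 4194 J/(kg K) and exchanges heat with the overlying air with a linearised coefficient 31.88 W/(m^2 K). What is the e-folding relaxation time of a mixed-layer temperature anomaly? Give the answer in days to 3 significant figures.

205 days

Areal heat capacity C = ρ c_p D = 1023 × 4194 × 131.8 = 5.65×10^8 J/(m^2 K).
Relaxation time τ = C / λ = 5.65×10^8 / 31.88 = 1.77×10^7 s.
In days: 1.77×10^7 s / (86400 s/day) = 205 days.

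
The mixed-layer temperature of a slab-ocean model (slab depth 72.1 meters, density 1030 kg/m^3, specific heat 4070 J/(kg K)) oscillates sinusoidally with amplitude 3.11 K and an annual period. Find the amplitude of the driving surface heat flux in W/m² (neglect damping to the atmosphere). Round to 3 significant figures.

187

Areal heat capacity C = ρ c_p D = 1030 × 4070 × 72.1 = 3.02×10^8 J/(m²·K).
ω = 2π / 3.15×10^7 s = 1.99×10^-7 s⁻¹.
Cω = 3.02×10^8 × 1.99×10^-7 = 60.2 W/(m²·K).
F₀ = A × Cω = 3.11 × 60.2 = 187 W/m².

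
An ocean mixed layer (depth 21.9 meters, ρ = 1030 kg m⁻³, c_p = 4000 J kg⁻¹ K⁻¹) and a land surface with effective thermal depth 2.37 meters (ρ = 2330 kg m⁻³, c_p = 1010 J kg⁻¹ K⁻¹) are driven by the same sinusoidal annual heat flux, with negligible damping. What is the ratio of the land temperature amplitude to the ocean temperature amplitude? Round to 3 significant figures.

C_ocean = 1030 × 4000 × 21.9 = 9.02×10^7 J/(m²·K).
C_land = 2330 × 1010 × 2.37 = 5.58×10^6 J/(m²·K).
Undamped amplitude ∝ 1/C, so A_land/A_ocean = C_ocean/C_land = 16.2.

16.2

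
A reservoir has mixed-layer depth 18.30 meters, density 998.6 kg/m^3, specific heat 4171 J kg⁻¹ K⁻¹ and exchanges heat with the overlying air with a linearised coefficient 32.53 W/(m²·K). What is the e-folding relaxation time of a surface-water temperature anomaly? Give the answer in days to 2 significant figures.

Areal heat capacity C = ρ c_p D = 998.6 × 4171 × 18.30 = 7.62×10^7 J m⁻² K⁻¹.
Relaxation time τ = C / λ = 7.62×10^7 / 32.53 = 2.34×10^6 s.
In days: 2.34×10^6 s / (86400 s/day) = 27.1 days.

27 days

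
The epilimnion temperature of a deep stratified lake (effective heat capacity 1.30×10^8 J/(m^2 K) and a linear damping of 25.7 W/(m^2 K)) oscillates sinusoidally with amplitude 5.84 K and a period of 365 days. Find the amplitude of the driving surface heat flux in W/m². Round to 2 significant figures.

210

Areal heat capacity C = 1.30×10^8 J/(m^2 K) (given).
ω = 2π / 3.15×10^7 s = 1.99×10^-7 s⁻¹.
√((Cω)² + λ²) = √((25.9)² + 25.7²) = 36.5 W/(m²·K).
F₀ = A × √((Cω)²+λ²) = 5.84 × 36.5 = 213 W/m².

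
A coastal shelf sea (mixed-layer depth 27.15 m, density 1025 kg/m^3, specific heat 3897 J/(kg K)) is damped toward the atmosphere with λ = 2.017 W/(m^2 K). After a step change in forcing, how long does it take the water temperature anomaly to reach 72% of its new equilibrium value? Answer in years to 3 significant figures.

Areal heat capacity C = ρ c_p D = 1025 × 3897 × 27.15 = 1.08×10^8 J m⁻² K⁻¹.
τ = C / λ = 1.08×10^8 / 2.017 = 5.38×10^7 s.
Fraction reached: 1 − e^(−t/τ) = 0.72 ⇒ t = −τ ln(1 − 0.72) = τ × 1.27.
t = 6.84×10^7 s = 2.17 years.

2.17 years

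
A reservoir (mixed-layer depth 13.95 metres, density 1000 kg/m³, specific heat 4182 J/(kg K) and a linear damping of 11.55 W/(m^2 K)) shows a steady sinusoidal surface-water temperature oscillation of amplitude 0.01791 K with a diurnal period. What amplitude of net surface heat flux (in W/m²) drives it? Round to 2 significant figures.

Areal heat capacity C = ρ c_p D = 1000 × 4182 × 13.95 = 5.83×10^7 J/(m^2 K).
ω = 2π / 86400 s = 7.27×10^-5 s⁻¹.
√((Cω)² + λ²) = √((4240)² + 11.55²) = 4240 W/(m²·K).
F₀ = A × √((Cω)²+λ²) = 0.01791 × 4240 = 76.0 W/m².

76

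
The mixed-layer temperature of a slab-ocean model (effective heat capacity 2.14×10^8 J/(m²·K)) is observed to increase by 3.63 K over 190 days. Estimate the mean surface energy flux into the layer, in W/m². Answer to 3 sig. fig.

47.3

Areal heat capacity C = 2.14×10^8 J/(m²·K) (given).
Required heat per unit area: Q = C ΔT = 2.14×10^8 × 3.63 = 7.77×10^8 J/m².
Flux F = Q / Δt = 7.77×10^8 / 1.64×10^7 s = 47.3 W/m².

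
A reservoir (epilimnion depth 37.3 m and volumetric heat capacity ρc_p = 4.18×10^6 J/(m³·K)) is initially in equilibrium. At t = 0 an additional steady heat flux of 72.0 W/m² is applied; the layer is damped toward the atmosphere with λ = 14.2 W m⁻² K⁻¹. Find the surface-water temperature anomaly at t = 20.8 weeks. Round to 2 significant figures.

3.5 K

Areal heat capacity C = ρc_p × D = 4.18×10^6 × 37.3 = 1.56×10^8 J m⁻² K⁻¹.
τ = C / λ = 1.56×10^8 / 14.2 = 1.10×10^7 s.
Equilibrium anomaly ΔT_eq = F / λ = 72.0 / 14.2 = 5.07 K.
t = 20.8 weeks = 1.26×10^7 s, so t/τ = 1.15.
ΔT(t) = ΔT_eq (1 − e^(−t/τ)) = 5.07 × (1 − e^−1.15) = 3.46 K.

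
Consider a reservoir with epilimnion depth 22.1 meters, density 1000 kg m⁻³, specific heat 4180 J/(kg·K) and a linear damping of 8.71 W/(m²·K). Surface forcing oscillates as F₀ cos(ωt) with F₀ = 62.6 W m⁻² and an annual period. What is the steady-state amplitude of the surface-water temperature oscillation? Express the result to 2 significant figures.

Areal heat capacity C = ρ c_p D = 1000 × 4180 × 22.1 = 9.24×10^7 J/(m²·K).
Angular frequency ω = 2π / T = 2π / 3.15×10^7 s = 1.99×10^-7 s⁻¹.
√((Cω)² + λ²) = √((18.4)² + 8.71²) = 20.4 W/(m²·K).
Amplitude A = F₀ / √((Cω)²+λ²) = 62.6 / 20.4 = 3.07 K.

3.1 K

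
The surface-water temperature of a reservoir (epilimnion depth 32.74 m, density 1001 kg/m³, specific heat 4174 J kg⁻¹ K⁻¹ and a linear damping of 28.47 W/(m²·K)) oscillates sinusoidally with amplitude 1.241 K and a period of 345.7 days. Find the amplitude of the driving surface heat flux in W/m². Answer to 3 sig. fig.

Areal heat capacity C = ρ c_p D = 1001 × 4174 × 32.74 = 1.37×10^8 J m⁻² K⁻¹.
ω = 2π / 2.99×10^7 s = 2.10×10^-7 s⁻¹.
√((Cω)² + λ²) = √((28.8)² + 28.47²) = 40.5 W/(m²·K).
F₀ = A × √((Cω)²+λ²) = 1.241 × 40.5 = 50.2 W/m².

50.2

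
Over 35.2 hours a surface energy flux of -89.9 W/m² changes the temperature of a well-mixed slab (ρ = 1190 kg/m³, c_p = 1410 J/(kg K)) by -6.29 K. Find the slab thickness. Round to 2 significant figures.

1.1 m

Heat input Q = F Δt = -89.9 × 1.27×10^5 s = -1.14×10^7 J/m².
Required areal heat capacity C = Q / ΔT = 1.81×10^6 J/(m²·K).
Depth D = C / (ρ c_p) = 1.81×10^6 / (1190 × 1410) = 1.08 m.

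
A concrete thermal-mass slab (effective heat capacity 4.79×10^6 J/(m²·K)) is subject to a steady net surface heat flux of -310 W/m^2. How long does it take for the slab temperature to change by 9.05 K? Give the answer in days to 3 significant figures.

Areal heat capacity C = 4.79×10^6 J/(m²·K) (given).
Time required: Δt = C ΔT / F = 4.79×10^6 × -9.05 / -310 = 1.40×10^5 s.
In days: 1.40×10^5 s / (86400 s/day) = 1.62 days.

1.62 days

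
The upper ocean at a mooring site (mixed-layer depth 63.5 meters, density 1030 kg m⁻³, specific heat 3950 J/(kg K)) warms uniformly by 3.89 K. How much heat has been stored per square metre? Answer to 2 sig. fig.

Areal heat capacity C = ρ c_p D = 1030 × 3950 × 63.5 = 2.58×10^8 J/(m^2 K).
ΔQ = C ΔT = 2.58×10^8 × 3.89 = 1.00×10^9 J/m².

1.0×10^9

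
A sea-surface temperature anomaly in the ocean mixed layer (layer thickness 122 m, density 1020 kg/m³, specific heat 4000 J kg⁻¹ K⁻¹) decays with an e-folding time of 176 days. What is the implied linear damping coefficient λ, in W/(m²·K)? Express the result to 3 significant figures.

Areal heat capacity C = ρ c_p D = 1020 × 4000 × 122 = 4.98×10^8 J/(m^2 K).
τ = 176 days = 1.52×10^7 s.
λ = C / τ = 4.98×10^8 / 1.52×10^7 = 32.7 W/(m²·K).

32.7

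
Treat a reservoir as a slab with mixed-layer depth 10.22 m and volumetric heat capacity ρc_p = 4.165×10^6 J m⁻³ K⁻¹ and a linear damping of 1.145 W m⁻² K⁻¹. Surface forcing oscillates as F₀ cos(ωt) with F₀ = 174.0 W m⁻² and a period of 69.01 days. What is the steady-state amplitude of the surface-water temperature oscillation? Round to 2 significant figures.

Areal heat capacity C = ρc_p × D = 4.165×10^6 × 10.22 = 4.26×10^7 J/(m²·K).
Angular frequency ω = 2π / T = 2π / 5.96×10^6 s = 1.05×10^-6 s⁻¹.
√((Cω)² + λ²) = √((44.9)² + 1.145²) = 44.9 W/(m²·K).
Amplitude A = F₀ / √((Cω)²+λ²) = 174.0 / 44.9 = 3.88 K.

3.9 K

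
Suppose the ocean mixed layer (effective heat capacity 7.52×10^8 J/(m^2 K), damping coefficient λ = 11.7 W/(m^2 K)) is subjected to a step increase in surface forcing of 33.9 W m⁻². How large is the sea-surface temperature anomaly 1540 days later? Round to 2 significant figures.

2.5 K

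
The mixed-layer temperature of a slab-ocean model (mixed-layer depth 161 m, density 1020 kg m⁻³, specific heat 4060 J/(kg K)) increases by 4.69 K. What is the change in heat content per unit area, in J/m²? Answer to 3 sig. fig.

3.13×10^9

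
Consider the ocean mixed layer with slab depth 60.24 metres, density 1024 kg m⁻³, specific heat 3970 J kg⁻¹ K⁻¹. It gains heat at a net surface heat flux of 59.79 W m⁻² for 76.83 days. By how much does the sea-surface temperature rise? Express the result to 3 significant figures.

1.62 K

Areal heat capacity C = ρ c_p D = 1024 × 3970 × 60.24 = 2.45×10^8 J/(m^2 K).
Net heat input Q = F Δt = 59.79 × (76.83 days × 86400 s/day) = 3.97×10^8 J/m².
ΔT = Q / C = 3.97×10^8 / 2.45×10^8 = 1.62 K.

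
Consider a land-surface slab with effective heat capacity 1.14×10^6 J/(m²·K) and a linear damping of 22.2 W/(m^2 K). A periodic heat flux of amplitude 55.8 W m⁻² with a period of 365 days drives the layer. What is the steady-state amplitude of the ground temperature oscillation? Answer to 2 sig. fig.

2.5 K

Areal heat capacity C = 1.14×10^6 J/(m²·K) (given).
Angular frequency ω = 2π / T = 2π / 3.15×10^7 s = 1.99×10^-7 s⁻¹.
√((Cω)² + λ²) = √((0.227)² + 22.2²) = 22.2 W/(m²·K).
Amplitude A = F₀ / √((Cω)²+λ²) = 55.8 / 22.2 = 2.51 K.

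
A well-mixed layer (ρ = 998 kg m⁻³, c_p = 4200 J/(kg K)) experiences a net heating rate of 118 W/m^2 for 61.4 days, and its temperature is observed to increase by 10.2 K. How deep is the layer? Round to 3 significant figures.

14.6 m

Heat input Q = F Δt = 118 × 5.30×10^6 s = 6.26×10^8 J/m².
Required areal heat capacity C = Q / ΔT = 6.14×10^7 J/(m²·K).
Depth D = C / (ρ c_p) = 6.14×10^7 / (998 × 4200) = 14.6 m.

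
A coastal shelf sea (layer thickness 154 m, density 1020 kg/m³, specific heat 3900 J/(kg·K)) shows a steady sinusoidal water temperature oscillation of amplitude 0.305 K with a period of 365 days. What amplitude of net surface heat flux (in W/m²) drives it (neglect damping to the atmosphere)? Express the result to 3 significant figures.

Areal heat capacity C = ρ c_p D = 1020 × 3900 × 154 = 6.13×10^8 J/(m^2 K).
ω = 2π / 3.15×10^7 s = 1.99×10^-7 s⁻¹.
Cω = 6.13×10^8 × 1.99×10^-7 = 122 W/(m²·K).
F₀ = A × Cω = 0.305 × 122 = 37.2 W/m².

37.2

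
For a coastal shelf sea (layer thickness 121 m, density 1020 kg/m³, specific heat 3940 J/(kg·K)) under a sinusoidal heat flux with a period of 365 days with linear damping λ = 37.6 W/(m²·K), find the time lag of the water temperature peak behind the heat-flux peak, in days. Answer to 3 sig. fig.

69.7 days

Areal heat capacity C = ρ c_p D = 1020 × 3940 × 121 = 4.86×10^8 J/(m²·K).
ω = 2π / 3.15×10^7 s = 1.99×10^-7 s⁻¹.
Phase lag φ = arctan(Cω/λ) = arctan(96.9/37.6) = 1.20 rad.
Time lag = φ / ω = 1.20 / 1.99×10^-7 = 6.03×10^6 s = 69.7 days.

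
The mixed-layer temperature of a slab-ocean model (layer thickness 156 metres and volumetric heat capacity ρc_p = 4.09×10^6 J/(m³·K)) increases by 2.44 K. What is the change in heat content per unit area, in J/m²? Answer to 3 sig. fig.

1.56×10^9

Areal heat capacity C = ρc_p × D = 4.09×10^6 × 156 = 6.38×10^8 J/(m²·K).
ΔQ = C ΔT = 6.38×10^8 × 2.44 = 1.56×10^9 J/m².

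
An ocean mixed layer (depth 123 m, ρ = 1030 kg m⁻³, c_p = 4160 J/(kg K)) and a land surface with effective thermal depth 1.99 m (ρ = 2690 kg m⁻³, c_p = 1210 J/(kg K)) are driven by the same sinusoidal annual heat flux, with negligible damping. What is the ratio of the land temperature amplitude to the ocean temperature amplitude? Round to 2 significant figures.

C_ocean = 1030 × 4160 × 123 = 5.27×10^8 J/(m²·K).
C_land = 2690 × 1210 × 1.99 = 6.48×10^6 J/(m²·K).
Undamped amplitude ∝ 1/C, so A_land/A_ocean = C_ocean/C_land = 81.4.

81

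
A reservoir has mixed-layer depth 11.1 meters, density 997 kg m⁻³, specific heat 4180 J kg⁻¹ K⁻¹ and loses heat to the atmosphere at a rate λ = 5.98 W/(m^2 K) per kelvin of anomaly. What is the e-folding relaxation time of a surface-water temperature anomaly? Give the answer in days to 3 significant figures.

89.5 days

Areal heat capacity C = ρ c_p D = 997 × 4180 × 11.1 = 4.63×10^7 J/(m²·K).
Relaxation time τ = C / λ = 4.63×10^7 / 5.98 = 7.74×10^6 s.
In days: 7.74×10^6 s / (86400 s/day) = 89.5 days.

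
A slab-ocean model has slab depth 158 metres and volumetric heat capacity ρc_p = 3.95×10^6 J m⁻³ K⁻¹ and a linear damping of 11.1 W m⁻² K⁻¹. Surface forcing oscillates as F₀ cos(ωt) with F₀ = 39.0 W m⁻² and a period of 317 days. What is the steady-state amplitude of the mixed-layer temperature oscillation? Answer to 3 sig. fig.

0.272 K

Areal heat capacity C = ρc_p × D = 3.95×10^6 × 158 = 6.24×10^8 J m⁻² K⁻¹.
Angular frequency ω = 2π / T = 2π / 2.74×10^7 s = 2.29×10^-7 s⁻¹.
√((Cω)² + λ²) = √((143)² + 11.1²) = 144 W/(m²·K).
Amplitude A = F₀ / √((Cω)²+λ²) = 39.0 / 144 = 0.272 K.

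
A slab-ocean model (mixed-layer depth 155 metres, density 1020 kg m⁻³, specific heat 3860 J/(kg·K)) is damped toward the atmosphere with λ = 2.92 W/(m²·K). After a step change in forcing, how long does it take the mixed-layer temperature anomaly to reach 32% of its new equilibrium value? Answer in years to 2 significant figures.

Areal heat capacity C = ρ c_p D = 1020 × 3860 × 155 = 6.10×10^8 J/(m^2 K).
τ = C / λ = 6.10×10^8 / 2.92 = 2.09×10^8 s.
Fraction reached: 1 − e^(−t/τ) = 0.32 ⇒ t = −τ ln(1 − 0.32) = τ × 0.386.
t = 8.06×10^7 s = 2.55 years.

2.6 years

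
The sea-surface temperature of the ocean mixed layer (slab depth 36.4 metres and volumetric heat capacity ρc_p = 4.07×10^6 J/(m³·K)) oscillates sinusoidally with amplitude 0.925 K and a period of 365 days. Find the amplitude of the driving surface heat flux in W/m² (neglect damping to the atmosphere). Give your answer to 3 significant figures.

27.3

Areal heat capacity C = ρc_p × D = 4.07×10^6 × 36.4 = 1.48×10^8 J m⁻² K⁻¹.
ω = 2π / 3.15×10^7 s = 1.99×10^-7 s⁻¹.
Cω = 1.48×10^8 × 1.99×10^-7 = 29.5 W/(m²·K).
F₀ = A × Cω = 0.925 × 29.5 = 27.3 W/m².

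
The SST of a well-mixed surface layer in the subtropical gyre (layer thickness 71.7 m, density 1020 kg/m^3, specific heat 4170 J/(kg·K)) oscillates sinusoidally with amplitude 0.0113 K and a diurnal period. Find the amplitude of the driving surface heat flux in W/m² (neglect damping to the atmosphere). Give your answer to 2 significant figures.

250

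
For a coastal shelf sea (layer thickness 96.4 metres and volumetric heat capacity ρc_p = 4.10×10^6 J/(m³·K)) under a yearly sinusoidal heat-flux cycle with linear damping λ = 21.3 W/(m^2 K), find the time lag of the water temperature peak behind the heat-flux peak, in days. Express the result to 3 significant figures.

Areal heat capacity C = ρc_p × D = 4.10×10^6 × 96.4 = 3.95×10^8 J m⁻² K⁻¹.
ω = 2π / 3.15×10^7 s = 1.99×10^-7 s⁻¹.
Phase lag φ = arctan(Cω/λ) = arctan(78.7/21.3) = 1.31 rad.
Time lag = φ / ω = 1.31 / 1.99×10^-7 = 6.56×10^6 s = 75.9 days.

75.9 days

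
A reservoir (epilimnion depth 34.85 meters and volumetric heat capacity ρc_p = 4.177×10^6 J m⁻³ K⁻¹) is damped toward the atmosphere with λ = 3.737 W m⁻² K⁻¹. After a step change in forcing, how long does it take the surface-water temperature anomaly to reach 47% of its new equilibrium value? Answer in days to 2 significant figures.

290 days

Areal heat capacity C = ρc_p × D = 4.177×10^6 × 34.85 = 1.46×10^8 J m⁻² K⁻¹.
τ = C / λ = 1.46×10^8 / 3.737 = 3.90×10^7 s.
Fraction reached: 1 − e^(−t/τ) = 0.47 ⇒ t = −τ ln(1 − 0.47) = τ × 0.635.
t = 2.47×10^7 s = 286 days.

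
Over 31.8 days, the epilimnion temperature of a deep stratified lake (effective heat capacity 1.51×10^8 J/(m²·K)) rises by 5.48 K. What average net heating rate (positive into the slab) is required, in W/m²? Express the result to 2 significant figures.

Areal heat capacity C = 1.51×10^8 J/(m²·K) (given).
Required heat per unit area: Q = C ΔT = 1.51×10^8 × 5.48 = 8.27×10^8 J/m².
Flux F = Q / Δt = 8.27×10^8 / 2.75×10^6 s = 301 W/m².

300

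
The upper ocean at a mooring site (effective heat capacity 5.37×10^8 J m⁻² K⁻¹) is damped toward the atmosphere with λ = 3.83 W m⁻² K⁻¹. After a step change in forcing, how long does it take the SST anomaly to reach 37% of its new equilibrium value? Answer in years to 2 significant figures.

Areal heat capacity C = 5.37×10^8 J m⁻² K⁻¹ (given).
τ = C / λ = 5.37×10^8 / 3.83 = 1.40×10^8 s.
Fraction reached: 1 − e^(−t/τ) = 0.37 ⇒ t = −τ ln(1 − 0.37) = τ × 0.462.
t = 6.48×10^7 s = 2.05 years.

2.1 years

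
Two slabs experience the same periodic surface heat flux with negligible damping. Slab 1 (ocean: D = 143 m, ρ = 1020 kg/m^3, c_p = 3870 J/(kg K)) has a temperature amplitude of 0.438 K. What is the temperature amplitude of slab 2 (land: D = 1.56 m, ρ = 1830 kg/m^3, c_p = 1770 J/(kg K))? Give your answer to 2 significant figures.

C_ocean = 5.64×10^8 J/(m²·K); C_land = 5.05×10^6 J/(m²·K).
A ∝ 1/C ⇒ A_land = A_ocean × C_ocean/C_land = 0.438 × 112 = 48.9 K.

49 K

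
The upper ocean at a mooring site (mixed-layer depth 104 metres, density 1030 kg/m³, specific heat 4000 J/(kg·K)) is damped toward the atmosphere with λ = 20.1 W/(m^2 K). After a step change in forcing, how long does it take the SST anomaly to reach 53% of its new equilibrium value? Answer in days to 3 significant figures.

Areal heat capacity C = ρ c_p D = 1030 × 4000 × 104 = 4.28×10^8 J/(m²·K).
τ = C / λ = 4.28×10^8 / 20.1 = 2.13×10^7 s.
Fraction reached: 1 − e^(−t/τ) = 0.53 ⇒ t = −τ ln(1 − 0.53) = τ × 0.755.
t = 1.61×10^7 s = 186 days.

186 days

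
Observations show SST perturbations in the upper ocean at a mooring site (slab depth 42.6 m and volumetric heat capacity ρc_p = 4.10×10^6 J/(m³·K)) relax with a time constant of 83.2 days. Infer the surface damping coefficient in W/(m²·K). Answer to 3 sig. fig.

24.3

Areal heat capacity C = ρc_p × D = 4.10×10^6 × 42.6 = 1.75×10^8 J m⁻² K⁻¹.
τ = 83.2 days = 7.19×10^6 s.
λ = C / τ = 1.75×10^8 / 7.19×10^6 = 24.3 W/(m²·K).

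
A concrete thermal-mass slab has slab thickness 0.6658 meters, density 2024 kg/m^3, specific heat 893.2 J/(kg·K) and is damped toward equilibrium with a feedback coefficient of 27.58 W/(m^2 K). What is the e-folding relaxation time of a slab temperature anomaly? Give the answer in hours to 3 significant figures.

12.1 hours

Areal heat capacity C = ρ c_p D = 2024 × 893.2 × 0.6658 = 1.20×10^6 J/(m²·K).
Relaxation time τ = C / λ = 1.20×10^6 / 27.58 = 43600 s.
In hours: 43600 s / (3600 s/hour) = 12.1 hours.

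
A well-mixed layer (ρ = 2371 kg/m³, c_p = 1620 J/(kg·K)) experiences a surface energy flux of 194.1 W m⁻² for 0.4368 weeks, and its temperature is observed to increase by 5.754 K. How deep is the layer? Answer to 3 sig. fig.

Heat input Q = F Δt = 194.1 × 2.64×10^5 s = 5.13×10^7 J/m².
Required areal heat capacity C = Q / ΔT = 8.91×10^6 J/(m²·K).
Depth D = C / (ρ c_p) = 8.91×10^6 / (2371 × 1620) = 2.32 m.

2.32 m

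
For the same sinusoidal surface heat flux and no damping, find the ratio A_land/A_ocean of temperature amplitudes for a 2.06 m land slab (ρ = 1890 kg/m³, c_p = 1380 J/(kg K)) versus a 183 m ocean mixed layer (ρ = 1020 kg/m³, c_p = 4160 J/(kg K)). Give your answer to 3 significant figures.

145

C_ocean = 1020 × 4160 × 183 = 7.77×10^8 J/(m²·K).
C_land = 1890 × 1380 × 2.06 = 5.37×10^6 J/(m²·K).
Undamped amplitude ∝ 1/C, so A_land/A_ocean = C_ocean/C_land = 145.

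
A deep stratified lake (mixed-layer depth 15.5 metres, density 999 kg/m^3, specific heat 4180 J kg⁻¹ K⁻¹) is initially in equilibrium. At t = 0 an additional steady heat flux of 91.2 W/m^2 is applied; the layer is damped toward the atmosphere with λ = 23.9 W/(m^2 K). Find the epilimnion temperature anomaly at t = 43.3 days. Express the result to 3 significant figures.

2.86 K

Areal heat capacity C = ρ c_p D = 999 × 4180 × 15.5 = 6.47×10^7 J/(m^2 K).
τ = C / λ = 6.47×10^7 / 23.9 = 2.71×10^6 s.
Equilibrium anomaly ΔT_eq = F / λ = 91.2 / 23.9 = 3.82 K.
t = 43.3 days = 3.74×10^6 s, so t/τ = 1.38.
ΔT(t) = ΔT_eq (1 − e^(−t/τ)) = 3.82 × (1 − e^−1.38) = 2.86 K.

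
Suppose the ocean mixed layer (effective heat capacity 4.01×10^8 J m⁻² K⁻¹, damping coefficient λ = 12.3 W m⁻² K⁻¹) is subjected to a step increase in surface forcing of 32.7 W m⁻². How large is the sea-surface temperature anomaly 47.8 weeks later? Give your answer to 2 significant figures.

Areal heat capacity C = 4.01×10^8 J m⁻² K⁻¹ (given).
τ = C / λ = 4.01×10^8 / 12.3 = 3.26×10^7 s.
Equilibrium anomaly ΔT_eq = F / λ = 32.7 / 12.3 = 2.66 K.
t = 47.8 weeks = 2.89×10^7 s, so t/τ = 0.887.
ΔT(t) = ΔT_eq (1 − e^(−t/τ)) = 2.66 × (1 − e^−0.887) = 1.56 K.

1.6 K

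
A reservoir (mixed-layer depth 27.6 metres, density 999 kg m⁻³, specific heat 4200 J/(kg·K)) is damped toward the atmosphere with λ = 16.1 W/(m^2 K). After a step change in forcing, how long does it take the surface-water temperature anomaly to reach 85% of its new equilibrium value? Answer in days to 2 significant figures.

160 days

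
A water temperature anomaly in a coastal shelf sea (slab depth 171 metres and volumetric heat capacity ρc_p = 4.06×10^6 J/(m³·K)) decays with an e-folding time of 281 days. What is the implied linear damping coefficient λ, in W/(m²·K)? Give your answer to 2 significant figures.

Areal heat capacity C = ρc_p × D = 4.06×10^6 × 171 = 6.94×10^8 J/(m²·K).
τ = 281 days = 2.43×10^7 s.
λ = C / τ = 6.94×10^8 / 2.43×10^7 = 28.6 W/(m²·K).

29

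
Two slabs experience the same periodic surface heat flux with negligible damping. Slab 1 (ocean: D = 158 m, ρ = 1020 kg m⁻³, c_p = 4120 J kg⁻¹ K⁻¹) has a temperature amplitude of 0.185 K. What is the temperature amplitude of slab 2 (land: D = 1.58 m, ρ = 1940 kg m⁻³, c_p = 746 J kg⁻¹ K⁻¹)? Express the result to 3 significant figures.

C_ocean = 6.64×10^8 J/(m²·K); C_land = 2.29×10^6 J/(m²·K).
A ∝ 1/C ⇒ A_land = A_ocean × C_ocean/C_land = 0.185 × 290 = 53.7 K.

53.7 K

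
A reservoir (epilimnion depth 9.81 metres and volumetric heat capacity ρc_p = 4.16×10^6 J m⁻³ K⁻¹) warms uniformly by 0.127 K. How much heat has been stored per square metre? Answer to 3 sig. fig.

Areal heat capacity C = ρc_p × D = 4.16×10^6 × 9.81 = 4.08×10^7 J m⁻² K⁻¹.
ΔQ = C ΔT = 4.08×10^7 × 0.127 = 5.18×10^6 J/m².

5.18×10^6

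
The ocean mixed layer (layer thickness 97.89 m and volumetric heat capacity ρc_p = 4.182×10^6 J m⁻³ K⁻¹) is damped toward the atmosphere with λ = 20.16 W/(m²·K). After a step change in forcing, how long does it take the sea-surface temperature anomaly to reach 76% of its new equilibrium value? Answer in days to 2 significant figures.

Areal heat capacity C = ρc_p × D = 4.182×10^6 × 97.89 = 4.09×10^8 J/(m^2 K).
τ = C / λ = 4.09×10^8 / 20.16 = 2.03×10^7 s.
Fraction reached: 1 − e^(−t/τ) = 0.76 ⇒ t = −τ ln(1 − 0.76) = τ × 1.43.
t = 2.90×10^7 s = 335 days.

340 days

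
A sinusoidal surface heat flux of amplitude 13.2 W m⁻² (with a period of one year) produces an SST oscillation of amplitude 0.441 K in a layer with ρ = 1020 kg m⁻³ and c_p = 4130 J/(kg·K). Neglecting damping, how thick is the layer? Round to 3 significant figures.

35.7 m

ω = 2π / 3.15×10^7 s = 1.99×10^-7 s⁻¹.
Required C = F₀ / (A ω) = 13.2 / (0.441 × 1.99×10^-7) = 1.50×10^8 J/(m²·K).
D = C / (ρ c_p) = 1.50×10^8 / (1020 × 4130) = 35.7 m.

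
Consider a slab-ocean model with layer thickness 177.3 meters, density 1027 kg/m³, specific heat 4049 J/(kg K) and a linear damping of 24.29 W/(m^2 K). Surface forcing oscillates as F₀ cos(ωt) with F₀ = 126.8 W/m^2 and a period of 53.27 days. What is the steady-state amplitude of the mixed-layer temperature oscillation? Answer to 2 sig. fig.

0.13 K

Areal heat capacity C = ρ c_p D = 1027 × 4049 × 177.3 = 7.37×10^8 J/(m^2 K).
Angular frequency ω = 2π / T = 2π / 4.60×10^6 s = 1.37×10^-6 s⁻¹.
√((Cω)² + λ²) = √((1010)² + 24.29²) = 1010 W/(m²·K).
Amplitude A = F₀ / √((Cω)²+λ²) = 126.8 / 1010 = 0.126 K.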